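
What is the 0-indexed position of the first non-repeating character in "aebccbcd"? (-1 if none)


Input: aebccbcd
Character frequencies:
  'a': 1
  'b': 2
  'c': 3
  'd': 1
  'e': 1
Scanning left to right for freq == 1:
  Position 0 ('a'): unique! => answer = 0

0


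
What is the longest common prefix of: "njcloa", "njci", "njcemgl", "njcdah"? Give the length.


Words: njcloa, njci, njcemgl, njcdah
  Position 0: all 'n' => match
  Position 1: all 'j' => match
  Position 2: all 'c' => match
  Position 3: ('l', 'i', 'e', 'd') => mismatch, stop
LCP = "njc" (length 3)

3


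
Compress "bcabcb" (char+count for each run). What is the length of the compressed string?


Input: bcabcb
Runs:
  'b' x 1 => "b1"
  'c' x 1 => "c1"
  'a' x 1 => "a1"
  'b' x 1 => "b1"
  'c' x 1 => "c1"
  'b' x 1 => "b1"
Compressed: "b1c1a1b1c1b1"
Compressed length: 12

12


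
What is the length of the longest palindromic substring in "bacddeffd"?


Input: "bacddeffd"
Checking substrings for palindromes:
  [3:5] "dd" (len 2) => palindrome
  [6:8] "ff" (len 2) => palindrome
Longest palindromic substring: "dd" with length 2

2


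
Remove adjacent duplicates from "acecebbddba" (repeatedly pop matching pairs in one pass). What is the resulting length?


Input: acecebbddba
Stack-based adjacent duplicate removal:
  Read 'a': push. Stack: a
  Read 'c': push. Stack: ac
  Read 'e': push. Stack: ace
  Read 'c': push. Stack: acec
  Read 'e': push. Stack: acece
  Read 'b': push. Stack: aceceb
  Read 'b': matches stack top 'b' => pop. Stack: acece
  Read 'd': push. Stack: aceced
  Read 'd': matches stack top 'd' => pop. Stack: acece
  Read 'b': push. Stack: aceceb
  Read 'a': push. Stack: aceceba
Final stack: "aceceba" (length 7)

7


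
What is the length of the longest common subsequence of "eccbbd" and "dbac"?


LCS of "eccbbd" and "dbac"
DP table:
           d    b    a    c
      0    0    0    0    0
  e   0    0    0    0    0
  c   0    0    0    0    1
  c   0    0    0    0    1
  b   0    0    1    1    1
  b   0    0    1    1    1
  d   0    1    1    1    1
LCS length = dp[6][4] = 1

1


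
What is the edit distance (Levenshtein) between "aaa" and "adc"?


Computing edit distance: "aaa" -> "adc"
DP table:
           a    d    c
      0    1    2    3
  a   1    0    1    2
  a   2    1    1    2
  a   3    2    2    2
Edit distance = dp[3][3] = 2

2


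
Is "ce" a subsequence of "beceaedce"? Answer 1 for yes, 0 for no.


Check if "ce" is a subsequence of "beceaedce"
Greedy scan:
  Position 0 ('b'): no match needed
  Position 1 ('e'): no match needed
  Position 2 ('c'): matches sub[0] = 'c'
  Position 3 ('e'): matches sub[1] = 'e'
  Position 4 ('a'): no match needed
  Position 5 ('e'): no match needed
  Position 6 ('d'): no match needed
  Position 7 ('c'): no match needed
  Position 8 ('e'): no match needed
All 2 characters matched => is a subsequence

1


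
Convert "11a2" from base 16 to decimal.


Input: "11a2" in base 16
Positional expansion:
  Digit '1' (value 1) x 16^3 = 4096
  Digit '1' (value 1) x 16^2 = 256
  Digit 'a' (value 10) x 16^1 = 160
  Digit '2' (value 2) x 16^0 = 2
Sum = 4514

4514


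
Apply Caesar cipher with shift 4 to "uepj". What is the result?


Caesar cipher: shift "uepj" by 4
  'u' (pos 20) + 4 = pos 24 = 'y'
  'e' (pos 4) + 4 = pos 8 = 'i'
  'p' (pos 15) + 4 = pos 19 = 't'
  'j' (pos 9) + 4 = pos 13 = 'n'
Result: yitn

yitn


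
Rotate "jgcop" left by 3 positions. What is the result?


Input: "jgcop", rotate left by 3
First 3 characters: "jgc"
Remaining characters: "op"
Concatenate remaining + first: "op" + "jgc" = "opjgc"

opjgc


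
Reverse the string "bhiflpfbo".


Input: bhiflpfbo
Reading characters right to left:
  Position 8: 'o'
  Position 7: 'b'
  Position 6: 'f'
  Position 5: 'p'
  Position 4: 'l'
  Position 3: 'f'
  Position 2: 'i'
  Position 1: 'h'
  Position 0: 'b'
Reversed: obfplfihb

obfplfihb


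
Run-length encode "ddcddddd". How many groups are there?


Input: ddcddddd
Scanning for consecutive runs:
  Group 1: 'd' x 2 (positions 0-1)
  Group 2: 'c' x 1 (positions 2-2)
  Group 3: 'd' x 5 (positions 3-7)
Total groups: 3

3


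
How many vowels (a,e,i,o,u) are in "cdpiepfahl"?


Input: cdpiepfahl
Checking each character:
  'c' at position 0: consonant
  'd' at position 1: consonant
  'p' at position 2: consonant
  'i' at position 3: vowel (running total: 1)
  'e' at position 4: vowel (running total: 2)
  'p' at position 5: consonant
  'f' at position 6: consonant
  'a' at position 7: vowel (running total: 3)
  'h' at position 8: consonant
  'l' at position 9: consonant
Total vowels: 3

3


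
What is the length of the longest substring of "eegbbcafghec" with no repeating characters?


Input: "eegbbcafghec"
Sliding window (track last position of each char):
  Position 0 ('e'): window [0,0] length 1 -- new best
  Position 1 ('e'): repeat (last at 0), move window start to 1
  Position 1 ('e'): window [1,1] length 1
  Position 2 ('g'): window [1,2] length 2 -- new best
  Position 3 ('b'): window [1,3] length 3 -- new best
  Position 4 ('b'): repeat (last at 3), move window start to 4
  Position 4 ('b'): window [4,4] length 1
  Position 5 ('c'): window [4,5] length 2
  Position 6 ('a'): window [4,6] length 3
  Position 7 ('f'): window [4,7] length 4 -- new best
  Position 8 ('g'): window [4,8] length 5 -- new best
  Position 9 ('h'): window [4,9] length 6 -- new best
  Position 10 ('e'): window [4,10] length 7 -- new best
  Position 11 ('c'): repeat (last at 5), move window start to 6
  Position 11 ('c'): window [6,11] length 6
Longest substring with no repeats: "bcafghe" with length 7

7


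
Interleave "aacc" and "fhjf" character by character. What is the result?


Interleaving "aacc" and "fhjf":
  Position 0: 'a' from first, 'f' from second => "af"
  Position 1: 'a' from first, 'h' from second => "ah"
  Position 2: 'c' from first, 'j' from second => "cj"
  Position 3: 'c' from first, 'f' from second => "cf"
Result: afahcjcf

afahcjcf


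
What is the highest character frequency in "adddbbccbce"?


Input: adddbbccbce
Character counts:
  'a': 1
  'b': 3
  'c': 3
  'd': 3
  'e': 1
Maximum frequency: 3

3


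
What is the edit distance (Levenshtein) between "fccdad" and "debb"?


Computing edit distance: "fccdad" -> "debb"
DP table:
           d    e    b    b
      0    1    2    3    4
  f   1    1    2    3    4
  c   2    2    2    3    4
  c   3    3    3    3    4
  d   4    3    4    4    4
  a   5    4    4    5    5
  d   6    5    5    5    6
Edit distance = dp[6][4] = 6

6


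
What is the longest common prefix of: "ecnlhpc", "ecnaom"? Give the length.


Words: ecnlhpc, ecnaom
  Position 0: all 'e' => match
  Position 1: all 'c' => match
  Position 2: all 'n' => match
  Position 3: ('l', 'a') => mismatch, stop
LCP = "ecn" (length 3)

3


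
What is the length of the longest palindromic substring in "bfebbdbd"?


Input: "bfebbdbd"
Checking substrings for palindromes:
  [4:7] "bdb" (len 3) => palindrome
  [5:8] "dbd" (len 3) => palindrome
  [3:5] "bb" (len 2) => palindrome
Longest palindromic substring: "bdb" with length 3

3


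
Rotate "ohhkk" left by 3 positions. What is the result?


Input: "ohhkk", rotate left by 3
First 3 characters: "ohh"
Remaining characters: "kk"
Concatenate remaining + first: "kk" + "ohh" = "kkohh"

kkohh


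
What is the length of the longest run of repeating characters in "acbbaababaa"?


Input: "acbbaababaa"
Scanning for longest run:
  Position 1 ('c'): new char, reset run to 1
  Position 2 ('b'): new char, reset run to 1
  Position 3 ('b'): continues run of 'b', length=2
  Position 4 ('a'): new char, reset run to 1
  Position 5 ('a'): continues run of 'a', length=2
  Position 6 ('b'): new char, reset run to 1
  Position 7 ('a'): new char, reset run to 1
  Position 8 ('b'): new char, reset run to 1
  Position 9 ('a'): new char, reset run to 1
  Position 10 ('a'): continues run of 'a', length=2
Longest run: 'b' with length 2

2


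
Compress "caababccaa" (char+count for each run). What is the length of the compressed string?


Input: caababccaa
Runs:
  'c' x 1 => "c1"
  'a' x 2 => "a2"
  'b' x 1 => "b1"
  'a' x 1 => "a1"
  'b' x 1 => "b1"
  'c' x 2 => "c2"
  'a' x 2 => "a2"
Compressed: "c1a2b1a1b1c2a2"
Compressed length: 14

14


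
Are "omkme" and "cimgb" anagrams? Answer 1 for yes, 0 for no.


Strings: "omkme", "cimgb"
Sorted first:  ekmmo
Sorted second: bcgim
Differ at position 0: 'e' vs 'b' => not anagrams

0


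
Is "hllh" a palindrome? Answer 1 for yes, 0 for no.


Input: hllh
Reversed: hllh
  Compare pos 0 ('h') with pos 3 ('h'): match
  Compare pos 1 ('l') with pos 2 ('l'): match
Result: palindrome

1


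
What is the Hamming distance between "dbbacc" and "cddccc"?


Comparing "dbbacc" and "cddccc" position by position:
  Position 0: 'd' vs 'c' => differ
  Position 1: 'b' vs 'd' => differ
  Position 2: 'b' vs 'd' => differ
  Position 3: 'a' vs 'c' => differ
  Position 4: 'c' vs 'c' => same
  Position 5: 'c' vs 'c' => same
Total differences (Hamming distance): 4

4


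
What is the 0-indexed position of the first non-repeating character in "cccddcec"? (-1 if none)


Input: cccddcec
Character frequencies:
  'c': 5
  'd': 2
  'e': 1
Scanning left to right for freq == 1:
  Position 0 ('c'): freq=5, skip
  Position 1 ('c'): freq=5, skip
  Position 2 ('c'): freq=5, skip
  Position 3 ('d'): freq=2, skip
  Position 4 ('d'): freq=2, skip
  Position 5 ('c'): freq=5, skip
  Position 6 ('e'): unique! => answer = 6

6


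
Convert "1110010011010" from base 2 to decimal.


Input: "1110010011010" in base 2
Positional expansion:
  Digit '1' (value 1) x 2^12 = 4096
  Digit '1' (value 1) x 2^11 = 2048
  Digit '1' (value 1) x 2^10 = 1024
  Digit '0' (value 0) x 2^9 = 0
  Digit '0' (value 0) x 2^8 = 0
  Digit '1' (value 1) x 2^7 = 128
  Digit '0' (value 0) x 2^6 = 0
  Digit '0' (value 0) x 2^5 = 0
  Digit '1' (value 1) x 2^4 = 16
  Digit '1' (value 1) x 2^3 = 8
  Digit '0' (value 0) x 2^2 = 0
  Digit '1' (value 1) x 2^1 = 2
  Digit '0' (value 0) x 2^0 = 0
Sum = 7322

7322


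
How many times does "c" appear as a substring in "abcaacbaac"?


Searching for "c" in "abcaacbaac"
Scanning each position:
  Position 0: "a" => no
  Position 1: "b" => no
  Position 2: "c" => MATCH
  Position 3: "a" => no
  Position 4: "a" => no
  Position 5: "c" => MATCH
  Position 6: "b" => no
  Position 7: "a" => no
  Position 8: "a" => no
  Position 9: "c" => MATCH
Total occurrences: 3

3


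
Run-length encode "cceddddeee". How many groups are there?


Input: cceddddeee
Scanning for consecutive runs:
  Group 1: 'c' x 2 (positions 0-1)
  Group 2: 'e' x 1 (positions 2-2)
  Group 3: 'd' x 4 (positions 3-6)
  Group 4: 'e' x 3 (positions 7-9)
Total groups: 4

4


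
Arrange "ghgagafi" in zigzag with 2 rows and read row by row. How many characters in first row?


Zigzag "ghgagafi" into 2 rows:
Placing characters:
  'g' => row 0
  'h' => row 1
  'g' => row 0
  'a' => row 1
  'g' => row 0
  'a' => row 1
  'f' => row 0
  'i' => row 1
Rows:
  Row 0: "gggf"
  Row 1: "haai"
First row length: 4

4


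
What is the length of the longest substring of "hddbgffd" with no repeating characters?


Input: "hddbgffd"
Sliding window (track last position of each char):
  Position 0 ('h'): window [0,0] length 1 -- new best
  Position 1 ('d'): window [0,1] length 2 -- new best
  Position 2 ('d'): repeat (last at 1), move window start to 2
  Position 2 ('d'): window [2,2] length 1
  Position 3 ('b'): window [2,3] length 2
  Position 4 ('g'): window [2,4] length 3 -- new best
  Position 5 ('f'): window [2,5] length 4 -- new best
  Position 6 ('f'): repeat (last at 5), move window start to 6
  Position 6 ('f'): window [6,6] length 1
  Position 7 ('d'): window [6,7] length 2
Longest substring with no repeats: "dbgf" with length 4

4


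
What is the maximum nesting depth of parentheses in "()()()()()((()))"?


Input: "()()()()()((()))"
Tracking depth:
  Position 0 '(': depth becomes 1
  Position 1 ')': depth becomes 0
  Position 2 '(': depth becomes 1
  Position 3 ')': depth becomes 0
  Position 4 '(': depth becomes 1
  Position 5 ')': depth becomes 0
  Position 6 '(': depth becomes 1
  Position 7 ')': depth becomes 0
  Position 8 '(': depth becomes 1
  Position 9 ')': depth becomes 0
  Position 10 '(': depth becomes 1
  Position 11 '(': depth becomes 2
  Position 12 '(': depth becomes 3
  Position 13 ')': depth becomes 2
  Position 14 ')': depth becomes 1
  Position 15 ')': depth becomes 0
Maximum depth reached: 3

3


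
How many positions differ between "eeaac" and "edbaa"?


Comparing "eeaac" and "edbaa" position by position:
  Position 0: 'e' vs 'e' => same
  Position 1: 'e' vs 'd' => DIFFER
  Position 2: 'a' vs 'b' => DIFFER
  Position 3: 'a' vs 'a' => same
  Position 4: 'c' vs 'a' => DIFFER
Positions that differ: 3

3


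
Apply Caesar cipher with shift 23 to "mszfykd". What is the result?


Caesar cipher: shift "mszfykd" by 23
  'm' (pos 12) + 23 = pos 9 = 'j'
  's' (pos 18) + 23 = pos 15 = 'p'
  'z' (pos 25) + 23 = pos 22 = 'w'
  'f' (pos 5) + 23 = pos 2 = 'c'
  'y' (pos 24) + 23 = pos 21 = 'v'
  'k' (pos 10) + 23 = pos 7 = 'h'
  'd' (pos 3) + 23 = pos 0 = 'a'
Result: jpwcvha

jpwcvha


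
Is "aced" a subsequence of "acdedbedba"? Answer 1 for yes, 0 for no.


Check if "aced" is a subsequence of "acdedbedba"
Greedy scan:
  Position 0 ('a'): matches sub[0] = 'a'
  Position 1 ('c'): matches sub[1] = 'c'
  Position 2 ('d'): no match needed
  Position 3 ('e'): matches sub[2] = 'e'
  Position 4 ('d'): matches sub[3] = 'd'
  Position 5 ('b'): no match needed
  Position 6 ('e'): no match needed
  Position 7 ('d'): no match needed
  Position 8 ('b'): no match needed
  Position 9 ('a'): no match needed
All 4 characters matched => is a subsequence

1


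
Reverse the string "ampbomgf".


Input: ampbomgf
Reading characters right to left:
  Position 7: 'f'
  Position 6: 'g'
  Position 5: 'm'
  Position 4: 'o'
  Position 3: 'b'
  Position 2: 'p'
  Position 1: 'm'
  Position 0: 'a'
Reversed: fgmobpma

fgmobpma


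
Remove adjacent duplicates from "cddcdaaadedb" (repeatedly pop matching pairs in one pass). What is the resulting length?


Input: cddcdaaadedb
Stack-based adjacent duplicate removal:
  Read 'c': push. Stack: c
  Read 'd': push. Stack: cd
  Read 'd': matches stack top 'd' => pop. Stack: c
  Read 'c': matches stack top 'c' => pop. Stack: (empty)
  Read 'd': push. Stack: d
  Read 'a': push. Stack: da
  Read 'a': matches stack top 'a' => pop. Stack: d
  Read 'a': push. Stack: da
  Read 'd': push. Stack: dad
  Read 'e': push. Stack: dade
  Read 'd': push. Stack: daded
  Read 'b': push. Stack: dadedb
Final stack: "dadedb" (length 6)

6


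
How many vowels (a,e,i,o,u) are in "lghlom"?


Input: lghlom
Checking each character:
  'l' at position 0: consonant
  'g' at position 1: consonant
  'h' at position 2: consonant
  'l' at position 3: consonant
  'o' at position 4: vowel (running total: 1)
  'm' at position 5: consonant
Total vowels: 1

1


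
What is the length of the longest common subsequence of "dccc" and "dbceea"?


LCS of "dccc" and "dbceea"
DP table:
           d    b    c    e    e    a
      0    0    0    0    0    0    0
  d   0    1    1    1    1    1    1
  c   0    1    1    2    2    2    2
  c   0    1    1    2    2    2    2
  c   0    1    1    2    2    2    2
LCS length = dp[4][6] = 2

2


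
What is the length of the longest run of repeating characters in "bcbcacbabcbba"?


Input: "bcbcacbabcbba"
Scanning for longest run:
  Position 1 ('c'): new char, reset run to 1
  Position 2 ('b'): new char, reset run to 1
  Position 3 ('c'): new char, reset run to 1
  Position 4 ('a'): new char, reset run to 1
  Position 5 ('c'): new char, reset run to 1
  Position 6 ('b'): new char, reset run to 1
  Position 7 ('a'): new char, reset run to 1
  Position 8 ('b'): new char, reset run to 1
  Position 9 ('c'): new char, reset run to 1
  Position 10 ('b'): new char, reset run to 1
  Position 11 ('b'): continues run of 'b', length=2
  Position 12 ('a'): new char, reset run to 1
Longest run: 'b' with length 2

2


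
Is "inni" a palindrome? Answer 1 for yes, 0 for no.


Input: inni
Reversed: inni
  Compare pos 0 ('i') with pos 3 ('i'): match
  Compare pos 1 ('n') with pos 2 ('n'): match
Result: palindrome

1


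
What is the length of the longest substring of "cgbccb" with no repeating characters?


Input: "cgbccb"
Sliding window (track last position of each char):
  Position 0 ('c'): window [0,0] length 1 -- new best
  Position 1 ('g'): window [0,1] length 2 -- new best
  Position 2 ('b'): window [0,2] length 3 -- new best
  Position 3 ('c'): repeat (last at 0), move window start to 1
  Position 3 ('c'): window [1,3] length 3
  Position 4 ('c'): repeat (last at 3), move window start to 4
  Position 4 ('c'): window [4,4] length 1
  Position 5 ('b'): window [4,5] length 2
Longest substring with no repeats: "cgb" with length 3

3


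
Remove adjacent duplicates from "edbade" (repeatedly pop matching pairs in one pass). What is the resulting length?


Input: edbade
Stack-based adjacent duplicate removal:
  Read 'e': push. Stack: e
  Read 'd': push. Stack: ed
  Read 'b': push. Stack: edb
  Read 'a': push. Stack: edba
  Read 'd': push. Stack: edbad
  Read 'e': push. Stack: edbade
Final stack: "edbade" (length 6)

6


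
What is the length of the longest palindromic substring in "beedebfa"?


Input: "beedebfa"
Checking substrings for palindromes:
  [2:5] "ede" (len 3) => palindrome
  [1:3] "ee" (len 2) => palindrome
Longest palindromic substring: "ede" with length 3

3


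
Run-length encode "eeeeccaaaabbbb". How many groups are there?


Input: eeeeccaaaabbbb
Scanning for consecutive runs:
  Group 1: 'e' x 4 (positions 0-3)
  Group 2: 'c' x 2 (positions 4-5)
  Group 3: 'a' x 4 (positions 6-9)
  Group 4: 'b' x 4 (positions 10-13)
Total groups: 4

4


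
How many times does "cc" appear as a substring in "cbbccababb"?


Searching for "cc" in "cbbccababb"
Scanning each position:
  Position 0: "cb" => no
  Position 1: "bb" => no
  Position 2: "bc" => no
  Position 3: "cc" => MATCH
  Position 4: "ca" => no
  Position 5: "ab" => no
  Position 6: "ba" => no
  Position 7: "ab" => no
  Position 8: "bb" => no
Total occurrences: 1

1


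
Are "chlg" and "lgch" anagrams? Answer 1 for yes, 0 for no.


Strings: "chlg", "lgch"
Sorted first:  cghl
Sorted second: cghl
Sorted forms match => anagrams

1


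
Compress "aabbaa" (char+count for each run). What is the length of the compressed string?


Input: aabbaa
Runs:
  'a' x 2 => "a2"
  'b' x 2 => "b2"
  'a' x 2 => "a2"
Compressed: "a2b2a2"
Compressed length: 6

6


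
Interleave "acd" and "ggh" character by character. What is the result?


Interleaving "acd" and "ggh":
  Position 0: 'a' from first, 'g' from second => "ag"
  Position 1: 'c' from first, 'g' from second => "cg"
  Position 2: 'd' from first, 'h' from second => "dh"
Result: agcgdh

agcgdh


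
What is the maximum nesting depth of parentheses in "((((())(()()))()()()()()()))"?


Input: "((((())(()()))()()()()()()))"
Tracking depth:
  Position 0 '(': depth becomes 1
  Position 1 '(': depth becomes 2
  Position 2 '(': depth becomes 3
  Position 3 '(': depth becomes 4
  Position 4 '(': depth becomes 5
  Position 5 ')': depth becomes 4
  Position 6 ')': depth becomes 3
  Position 7 '(': depth becomes 4
  Position 8 '(': depth becomes 5
  Position 9 ')': depth becomes 4
  Position 10 '(': depth becomes 5
  Position 11 ')': depth becomes 4
  Position 12 ')': depth becomes 3
  Position 13 ')': depth becomes 2
  Position 14 '(': depth becomes 3
  Position 15 ')': depth becomes 2
  Position 16 '(': depth becomes 3
  Position 17 ')': depth becomes 2
  Position 18 '(': depth becomes 3
  Position 19 ')': depth becomes 2
  Position 20 '(': depth becomes 3
  Position 21 ')': depth becomes 2
  Position 22 '(': depth becomes 3
  Position 23 ')': depth becomes 2
  Position 24 '(': depth becomes 3
  Position 25 ')': depth becomes 2
  Position 26 ')': depth becomes 1
  Position 27 ')': depth becomes 0
Maximum depth reached: 5

5


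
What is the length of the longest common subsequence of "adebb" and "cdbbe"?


LCS of "adebb" and "cdbbe"
DP table:
           c    d    b    b    e
      0    0    0    0    0    0
  a   0    0    0    0    0    0
  d   0    0    1    1    1    1
  e   0    0    1    1    1    2
  b   0    0    1    2    2    2
  b   0    0    1    2    3    3
LCS length = dp[5][5] = 3

3


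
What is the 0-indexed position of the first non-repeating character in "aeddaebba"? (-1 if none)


Input: aeddaebba
Character frequencies:
  'a': 3
  'b': 2
  'd': 2
  'e': 2
Scanning left to right for freq == 1:
  Position 0 ('a'): freq=3, skip
  Position 1 ('e'): freq=2, skip
  Position 2 ('d'): freq=2, skip
  Position 3 ('d'): freq=2, skip
  Position 4 ('a'): freq=3, skip
  Position 5 ('e'): freq=2, skip
  Position 6 ('b'): freq=2, skip
  Position 7 ('b'): freq=2, skip
  Position 8 ('a'): freq=3, skip
  No unique character found => answer = -1

-1


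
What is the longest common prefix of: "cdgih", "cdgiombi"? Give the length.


Words: cdgih, cdgiombi
  Position 0: all 'c' => match
  Position 1: all 'd' => match
  Position 2: all 'g' => match
  Position 3: all 'i' => match
  Position 4: ('h', 'o') => mismatch, stop
LCP = "cdgi" (length 4)

4


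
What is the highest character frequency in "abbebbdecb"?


Input: abbebbdecb
Character counts:
  'a': 1
  'b': 5
  'c': 1
  'd': 1
  'e': 2
Maximum frequency: 5

5


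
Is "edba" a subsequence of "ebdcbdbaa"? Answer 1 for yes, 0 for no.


Check if "edba" is a subsequence of "ebdcbdbaa"
Greedy scan:
  Position 0 ('e'): matches sub[0] = 'e'
  Position 1 ('b'): no match needed
  Position 2 ('d'): matches sub[1] = 'd'
  Position 3 ('c'): no match needed
  Position 4 ('b'): matches sub[2] = 'b'
  Position 5 ('d'): no match needed
  Position 6 ('b'): no match needed
  Position 7 ('a'): matches sub[3] = 'a'
  Position 8 ('a'): no match needed
All 4 characters matched => is a subsequence

1


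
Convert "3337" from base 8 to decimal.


Input: "3337" in base 8
Positional expansion:
  Digit '3' (value 3) x 8^3 = 1536
  Digit '3' (value 3) x 8^2 = 192
  Digit '3' (value 3) x 8^1 = 24
  Digit '7' (value 7) x 8^0 = 7
Sum = 1759

1759


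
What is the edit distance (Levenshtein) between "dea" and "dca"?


Computing edit distance: "dea" -> "dca"
DP table:
           d    c    a
      0    1    2    3
  d   1    0    1    2
  e   2    1    1    2
  a   3    2    2    1
Edit distance = dp[3][3] = 1

1


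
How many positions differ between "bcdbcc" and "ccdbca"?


Comparing "bcdbcc" and "ccdbca" position by position:
  Position 0: 'b' vs 'c' => DIFFER
  Position 1: 'c' vs 'c' => same
  Position 2: 'd' vs 'd' => same
  Position 3: 'b' vs 'b' => same
  Position 4: 'c' vs 'c' => same
  Position 5: 'c' vs 'a' => DIFFER
Positions that differ: 2

2


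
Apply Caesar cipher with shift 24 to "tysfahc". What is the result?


Caesar cipher: shift "tysfahc" by 24
  't' (pos 19) + 24 = pos 17 = 'r'
  'y' (pos 24) + 24 = pos 22 = 'w'
  's' (pos 18) + 24 = pos 16 = 'q'
  'f' (pos 5) + 24 = pos 3 = 'd'
  'a' (pos 0) + 24 = pos 24 = 'y'
  'h' (pos 7) + 24 = pos 5 = 'f'
  'c' (pos 2) + 24 = pos 0 = 'a'
Result: rwqdyfa

rwqdyfa


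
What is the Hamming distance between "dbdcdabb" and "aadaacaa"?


Comparing "dbdcdabb" and "aadaacaa" position by position:
  Position 0: 'd' vs 'a' => differ
  Position 1: 'b' vs 'a' => differ
  Position 2: 'd' vs 'd' => same
  Position 3: 'c' vs 'a' => differ
  Position 4: 'd' vs 'a' => differ
  Position 5: 'a' vs 'c' => differ
  Position 6: 'b' vs 'a' => differ
  Position 7: 'b' vs 'a' => differ
Total differences (Hamming distance): 7

7


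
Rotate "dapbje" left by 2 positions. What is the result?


Input: "dapbje", rotate left by 2
First 2 characters: "da"
Remaining characters: "pbje"
Concatenate remaining + first: "pbje" + "da" = "pbjeda"

pbjeda


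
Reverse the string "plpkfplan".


Input: plpkfplan
Reading characters right to left:
  Position 8: 'n'
  Position 7: 'a'
  Position 6: 'l'
  Position 5: 'p'
  Position 4: 'f'
  Position 3: 'k'
  Position 2: 'p'
  Position 1: 'l'
  Position 0: 'p'
Reversed: nalpfkplp

nalpfkplp


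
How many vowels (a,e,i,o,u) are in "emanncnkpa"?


Input: emanncnkpa
Checking each character:
  'e' at position 0: vowel (running total: 1)
  'm' at position 1: consonant
  'a' at position 2: vowel (running total: 2)
  'n' at position 3: consonant
  'n' at position 4: consonant
  'c' at position 5: consonant
  'n' at position 6: consonant
  'k' at position 7: consonant
  'p' at position 8: consonant
  'a' at position 9: vowel (running total: 3)
Total vowels: 3

3


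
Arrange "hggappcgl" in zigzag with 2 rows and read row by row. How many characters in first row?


Zigzag "hggappcgl" into 2 rows:
Placing characters:
  'h' => row 0
  'g' => row 1
  'g' => row 0
  'a' => row 1
  'p' => row 0
  'p' => row 1
  'c' => row 0
  'g' => row 1
  'l' => row 0
Rows:
  Row 0: "hgpcl"
  Row 1: "gapg"
First row length: 5

5


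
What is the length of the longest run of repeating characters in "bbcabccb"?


Input: "bbcabccb"
Scanning for longest run:
  Position 1 ('b'): continues run of 'b', length=2
  Position 2 ('c'): new char, reset run to 1
  Position 3 ('a'): new char, reset run to 1
  Position 4 ('b'): new char, reset run to 1
  Position 5 ('c'): new char, reset run to 1
  Position 6 ('c'): continues run of 'c', length=2
  Position 7 ('b'): new char, reset run to 1
Longest run: 'b' with length 2

2


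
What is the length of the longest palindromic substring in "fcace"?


Input: "fcace"
Checking substrings for palindromes:
  [1:4] "cac" (len 3) => palindrome
Longest palindromic substring: "cac" with length 3

3


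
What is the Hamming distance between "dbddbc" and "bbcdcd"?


Comparing "dbddbc" and "bbcdcd" position by position:
  Position 0: 'd' vs 'b' => differ
  Position 1: 'b' vs 'b' => same
  Position 2: 'd' vs 'c' => differ
  Position 3: 'd' vs 'd' => same
  Position 4: 'b' vs 'c' => differ
  Position 5: 'c' vs 'd' => differ
Total differences (Hamming distance): 4

4


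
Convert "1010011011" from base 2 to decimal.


Input: "1010011011" in base 2
Positional expansion:
  Digit '1' (value 1) x 2^9 = 512
  Digit '0' (value 0) x 2^8 = 0
  Digit '1' (value 1) x 2^7 = 128
  Digit '0' (value 0) x 2^6 = 0
  Digit '0' (value 0) x 2^5 = 0
  Digit '1' (value 1) x 2^4 = 16
  Digit '1' (value 1) x 2^3 = 8
  Digit '0' (value 0) x 2^2 = 0
  Digit '1' (value 1) x 2^1 = 2
  Digit '1' (value 1) x 2^0 = 1
Sum = 667

667


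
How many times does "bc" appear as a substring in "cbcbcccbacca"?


Searching for "bc" in "cbcbcccbacca"
Scanning each position:
  Position 0: "cb" => no
  Position 1: "bc" => MATCH
  Position 2: "cb" => no
  Position 3: "bc" => MATCH
  Position 4: "cc" => no
  Position 5: "cc" => no
  Position 6: "cb" => no
  Position 7: "ba" => no
  Position 8: "ac" => no
  Position 9: "cc" => no
  Position 10: "ca" => no
Total occurrences: 2

2


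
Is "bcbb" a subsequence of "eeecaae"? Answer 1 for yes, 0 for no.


Check if "bcbb" is a subsequence of "eeecaae"
Greedy scan:
  Position 0 ('e'): no match needed
  Position 1 ('e'): no match needed
  Position 2 ('e'): no match needed
  Position 3 ('c'): no match needed
  Position 4 ('a'): no match needed
  Position 5 ('a'): no match needed
  Position 6 ('e'): no match needed
Only matched 0/4 characters => not a subsequence

0


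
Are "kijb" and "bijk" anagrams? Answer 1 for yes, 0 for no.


Strings: "kijb", "bijk"
Sorted first:  bijk
Sorted second: bijk
Sorted forms match => anagrams

1


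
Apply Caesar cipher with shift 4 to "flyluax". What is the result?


Caesar cipher: shift "flyluax" by 4
  'f' (pos 5) + 4 = pos 9 = 'j'
  'l' (pos 11) + 4 = pos 15 = 'p'
  'y' (pos 24) + 4 = pos 2 = 'c'
  'l' (pos 11) + 4 = pos 15 = 'p'
  'u' (pos 20) + 4 = pos 24 = 'y'
  'a' (pos 0) + 4 = pos 4 = 'e'
  'x' (pos 23) + 4 = pos 1 = 'b'
Result: jpcpyeb

jpcpyeb


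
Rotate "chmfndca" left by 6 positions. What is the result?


Input: "chmfndca", rotate left by 6
First 6 characters: "chmfnd"
Remaining characters: "ca"
Concatenate remaining + first: "ca" + "chmfnd" = "cachmfnd"

cachmfnd


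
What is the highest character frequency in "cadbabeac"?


Input: cadbabeac
Character counts:
  'a': 3
  'b': 2
  'c': 2
  'd': 1
  'e': 1
Maximum frequency: 3

3


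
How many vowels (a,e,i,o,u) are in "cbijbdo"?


Input: cbijbdo
Checking each character:
  'c' at position 0: consonant
  'b' at position 1: consonant
  'i' at position 2: vowel (running total: 1)
  'j' at position 3: consonant
  'b' at position 4: consonant
  'd' at position 5: consonant
  'o' at position 6: vowel (running total: 2)
Total vowels: 2

2


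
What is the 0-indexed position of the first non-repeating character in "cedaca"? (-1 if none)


Input: cedaca
Character frequencies:
  'a': 2
  'c': 2
  'd': 1
  'e': 1
Scanning left to right for freq == 1:
  Position 0 ('c'): freq=2, skip
  Position 1 ('e'): unique! => answer = 1

1


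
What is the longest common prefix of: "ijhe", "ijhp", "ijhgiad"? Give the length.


Words: ijhe, ijhp, ijhgiad
  Position 0: all 'i' => match
  Position 1: all 'j' => match
  Position 2: all 'h' => match
  Position 3: ('e', 'p', 'g') => mismatch, stop
LCP = "ijh" (length 3)

3


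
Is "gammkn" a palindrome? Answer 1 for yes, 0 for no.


Input: gammkn
Reversed: nkmmag
  Compare pos 0 ('g') with pos 5 ('n'): MISMATCH
  Compare pos 1 ('a') with pos 4 ('k'): MISMATCH
  Compare pos 2 ('m') with pos 3 ('m'): match
Result: not a palindrome

0


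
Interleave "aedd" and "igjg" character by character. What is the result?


Interleaving "aedd" and "igjg":
  Position 0: 'a' from first, 'i' from second => "ai"
  Position 1: 'e' from first, 'g' from second => "eg"
  Position 2: 'd' from first, 'j' from second => "dj"
  Position 3: 'd' from first, 'g' from second => "dg"
Result: aiegdjdg

aiegdjdg


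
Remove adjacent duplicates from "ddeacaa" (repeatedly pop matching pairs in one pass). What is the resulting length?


Input: ddeacaa
Stack-based adjacent duplicate removal:
  Read 'd': push. Stack: d
  Read 'd': matches stack top 'd' => pop. Stack: (empty)
  Read 'e': push. Stack: e
  Read 'a': push. Stack: ea
  Read 'c': push. Stack: eac
  Read 'a': push. Stack: eaca
  Read 'a': matches stack top 'a' => pop. Stack: eac
Final stack: "eac" (length 3)

3


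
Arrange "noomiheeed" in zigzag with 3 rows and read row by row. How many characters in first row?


Zigzag "noomiheeed" into 3 rows:
Placing characters:
  'n' => row 0
  'o' => row 1
  'o' => row 2
  'm' => row 1
  'i' => row 0
  'h' => row 1
  'e' => row 2
  'e' => row 1
  'e' => row 0
  'd' => row 1
Rows:
  Row 0: "nie"
  Row 1: "omhed"
  Row 2: "oe"
First row length: 3

3


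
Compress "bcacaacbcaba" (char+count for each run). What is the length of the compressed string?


Input: bcacaacbcaba
Runs:
  'b' x 1 => "b1"
  'c' x 1 => "c1"
  'a' x 1 => "a1"
  'c' x 1 => "c1"
  'a' x 2 => "a2"
  'c' x 1 => "c1"
  'b' x 1 => "b1"
  'c' x 1 => "c1"
  'a' x 1 => "a1"
  'b' x 1 => "b1"
  'a' x 1 => "a1"
Compressed: "b1c1a1c1a2c1b1c1a1b1a1"
Compressed length: 22

22


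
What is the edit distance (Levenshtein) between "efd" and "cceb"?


Computing edit distance: "efd" -> "cceb"
DP table:
           c    c    e    b
      0    1    2    3    4
  e   1    1    2    2    3
  f   2    2    2    3    3
  d   3    3    3    3    4
Edit distance = dp[3][4] = 4

4


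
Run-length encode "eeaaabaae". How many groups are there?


Input: eeaaabaae
Scanning for consecutive runs:
  Group 1: 'e' x 2 (positions 0-1)
  Group 2: 'a' x 3 (positions 2-4)
  Group 3: 'b' x 1 (positions 5-5)
  Group 4: 'a' x 2 (positions 6-7)
  Group 5: 'e' x 1 (positions 8-8)
Total groups: 5

5


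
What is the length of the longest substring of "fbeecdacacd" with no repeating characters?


Input: "fbeecdacacd"
Sliding window (track last position of each char):
  Position 0 ('f'): window [0,0] length 1 -- new best
  Position 1 ('b'): window [0,1] length 2 -- new best
  Position 2 ('e'): window [0,2] length 3 -- new best
  Position 3 ('e'): repeat (last at 2), move window start to 3
  Position 3 ('e'): window [3,3] length 1
  Position 4 ('c'): window [3,4] length 2
  Position 5 ('d'): window [3,5] length 3
  Position 6 ('a'): window [3,6] length 4 -- new best
  Position 7 ('c'): repeat (last at 4), move window start to 5
  Position 7 ('c'): window [5,7] length 3
  Position 8 ('a'): repeat (last at 6), move window start to 7
  Position 8 ('a'): window [7,8] length 2
  Position 9 ('c'): repeat (last at 7), move window start to 8
  Position 9 ('c'): window [8,9] length 2
  Position 10 ('d'): window [8,10] length 3
Longest substring with no repeats: "ecda" with length 4

4


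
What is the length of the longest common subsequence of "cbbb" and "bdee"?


LCS of "cbbb" and "bdee"
DP table:
           b    d    e    e
      0    0    0    0    0
  c   0    0    0    0    0
  b   0    1    1    1    1
  b   0    1    1    1    1
  b   0    1    1    1    1
LCS length = dp[4][4] = 1

1


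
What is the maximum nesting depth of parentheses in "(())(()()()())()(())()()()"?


Input: "(())(()()()())()(())()()()"
Tracking depth:
  Position 0 '(': depth becomes 1
  Position 1 '(': depth becomes 2
  Position 2 ')': depth becomes 1
  Position 3 ')': depth becomes 0
  Position 4 '(': depth becomes 1
  Position 5 '(': depth becomes 2
  Position 6 ')': depth becomes 1
  Position 7 '(': depth becomes 2
  Position 8 ')': depth becomes 1
  Position 9 '(': depth becomes 2
  Position 10 ')': depth becomes 1
  Position 11 '(': depth becomes 2
  Position 12 ')': depth becomes 1
  Position 13 ')': depth becomes 0
  Position 14 '(': depth becomes 1
  Position 15 ')': depth becomes 0
  Position 16 '(': depth becomes 1
  Position 17 '(': depth becomes 2
  Position 18 ')': depth becomes 1
  Position 19 ')': depth becomes 0
  Position 20 '(': depth becomes 1
  Position 21 ')': depth becomes 0
  Position 22 '(': depth becomes 1
  Position 23 ')': depth becomes 0
  Position 24 '(': depth becomes 1
  Position 25 ')': depth becomes 0
Maximum depth reached: 2

2


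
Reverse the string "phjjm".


Input: phjjm
Reading characters right to left:
  Position 4: 'm'
  Position 3: 'j'
  Position 2: 'j'
  Position 1: 'h'
  Position 0: 'p'
Reversed: mjjhp

mjjhp


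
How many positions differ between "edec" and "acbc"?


Comparing "edec" and "acbc" position by position:
  Position 0: 'e' vs 'a' => DIFFER
  Position 1: 'd' vs 'c' => DIFFER
  Position 2: 'e' vs 'b' => DIFFER
  Position 3: 'c' vs 'c' => same
Positions that differ: 3

3


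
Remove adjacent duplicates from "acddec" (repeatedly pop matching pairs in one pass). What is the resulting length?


Input: acddec
Stack-based adjacent duplicate removal:
  Read 'a': push. Stack: a
  Read 'c': push. Stack: ac
  Read 'd': push. Stack: acd
  Read 'd': matches stack top 'd' => pop. Stack: ac
  Read 'e': push. Stack: ace
  Read 'c': push. Stack: acec
Final stack: "acec" (length 4)

4


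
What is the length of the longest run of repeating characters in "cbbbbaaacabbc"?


Input: "cbbbbaaacabbc"
Scanning for longest run:
  Position 1 ('b'): new char, reset run to 1
  Position 2 ('b'): continues run of 'b', length=2
  Position 3 ('b'): continues run of 'b', length=3
  Position 4 ('b'): continues run of 'b', length=4
  Position 5 ('a'): new char, reset run to 1
  Position 6 ('a'): continues run of 'a', length=2
  Position 7 ('a'): continues run of 'a', length=3
  Position 8 ('c'): new char, reset run to 1
  Position 9 ('a'): new char, reset run to 1
  Position 10 ('b'): new char, reset run to 1
  Position 11 ('b'): continues run of 'b', length=2
  Position 12 ('c'): new char, reset run to 1
Longest run: 'b' with length 4

4


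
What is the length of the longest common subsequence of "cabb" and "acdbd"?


LCS of "cabb" and "acdbd"
DP table:
           a    c    d    b    d
      0    0    0    0    0    0
  c   0    0    1    1    1    1
  a   0    1    1    1    1    1
  b   0    1    1    1    2    2
  b   0    1    1    1    2    2
LCS length = dp[4][5] = 2

2


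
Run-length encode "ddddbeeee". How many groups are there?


Input: ddddbeeee
Scanning for consecutive runs:
  Group 1: 'd' x 4 (positions 0-3)
  Group 2: 'b' x 1 (positions 4-4)
  Group 3: 'e' x 4 (positions 5-8)
Total groups: 3

3


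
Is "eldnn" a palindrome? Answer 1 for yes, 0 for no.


Input: eldnn
Reversed: nndle
  Compare pos 0 ('e') with pos 4 ('n'): MISMATCH
  Compare pos 1 ('l') with pos 3 ('n'): MISMATCH
Result: not a palindrome

0


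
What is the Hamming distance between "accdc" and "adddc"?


Comparing "accdc" and "adddc" position by position:
  Position 0: 'a' vs 'a' => same
  Position 1: 'c' vs 'd' => differ
  Position 2: 'c' vs 'd' => differ
  Position 3: 'd' vs 'd' => same
  Position 4: 'c' vs 'c' => same
Total differences (Hamming distance): 2

2


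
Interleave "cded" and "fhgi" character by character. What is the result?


Interleaving "cded" and "fhgi":
  Position 0: 'c' from first, 'f' from second => "cf"
  Position 1: 'd' from first, 'h' from second => "dh"
  Position 2: 'e' from first, 'g' from second => "eg"
  Position 3: 'd' from first, 'i' from second => "di"
Result: cfdhegdi

cfdhegdi


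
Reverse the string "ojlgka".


Input: ojlgka
Reading characters right to left:
  Position 5: 'a'
  Position 4: 'k'
  Position 3: 'g'
  Position 2: 'l'
  Position 1: 'j'
  Position 0: 'o'
Reversed: akgljo

akgljo


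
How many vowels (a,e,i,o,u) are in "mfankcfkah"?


Input: mfankcfkah
Checking each character:
  'm' at position 0: consonant
  'f' at position 1: consonant
  'a' at position 2: vowel (running total: 1)
  'n' at position 3: consonant
  'k' at position 4: consonant
  'c' at position 5: consonant
  'f' at position 6: consonant
  'k' at position 7: consonant
  'a' at position 8: vowel (running total: 2)
  'h' at position 9: consonant
Total vowels: 2

2


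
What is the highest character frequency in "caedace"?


Input: caedace
Character counts:
  'a': 2
  'c': 2
  'd': 1
  'e': 2
Maximum frequency: 2

2


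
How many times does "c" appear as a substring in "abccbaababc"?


Searching for "c" in "abccbaababc"
Scanning each position:
  Position 0: "a" => no
  Position 1: "b" => no
  Position 2: "c" => MATCH
  Position 3: "c" => MATCH
  Position 4: "b" => no
  Position 5: "a" => no
  Position 6: "a" => no
  Position 7: "b" => no
  Position 8: "a" => no
  Position 9: "b" => no
  Position 10: "c" => MATCH
Total occurrences: 3

3


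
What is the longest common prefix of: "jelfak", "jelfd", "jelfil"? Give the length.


Words: jelfak, jelfd, jelfil
  Position 0: all 'j' => match
  Position 1: all 'e' => match
  Position 2: all 'l' => match
  Position 3: all 'f' => match
  Position 4: ('a', 'd', 'i') => mismatch, stop
LCP = "jelf" (length 4)

4


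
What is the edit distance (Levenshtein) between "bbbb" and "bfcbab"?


Computing edit distance: "bbbb" -> "bfcbab"
DP table:
           b    f    c    b    a    b
      0    1    2    3    4    5    6
  b   1    0    1    2    3    4    5
  b   2    1    1    2    2    3    4
  b   3    2    2    2    2    3    3
  b   4    3    3    3    2    3    3
Edit distance = dp[4][6] = 3

3


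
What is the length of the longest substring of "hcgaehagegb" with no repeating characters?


Input: "hcgaehagegb"
Sliding window (track last position of each char):
  Position 0 ('h'): window [0,0] length 1 -- new best
  Position 1 ('c'): window [0,1] length 2 -- new best
  Position 2 ('g'): window [0,2] length 3 -- new best
  Position 3 ('a'): window [0,3] length 4 -- new best
  Position 4 ('e'): window [0,4] length 5 -- new best
  Position 5 ('h'): repeat (last at 0), move window start to 1
  Position 5 ('h'): window [1,5] length 5
  Position 6 ('a'): repeat (last at 3), move window start to 4
  Position 6 ('a'): window [4,6] length 3
  Position 7 ('g'): window [4,7] length 4
  Position 8 ('e'): repeat (last at 4), move window start to 5
  Position 8 ('e'): window [5,8] length 4
  Position 9 ('g'): repeat (last at 7), move window start to 8
  Position 9 ('g'): window [8,9] length 2
  Position 10 ('b'): window [8,10] length 3
Longest substring with no repeats: "hcgae" with length 5

5
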